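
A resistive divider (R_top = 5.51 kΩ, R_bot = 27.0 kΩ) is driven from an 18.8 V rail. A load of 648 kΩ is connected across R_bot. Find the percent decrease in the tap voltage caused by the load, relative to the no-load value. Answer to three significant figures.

The divider's output (Thévenin) resistance is R_top‖R_bot = 4.576 kΩ.
Fractional drop under load = R_th/(R_th + R_L) = 4.576 / (4.576 + 648) = 0.007012.
So the output falls by 0.701 %.

0.701 %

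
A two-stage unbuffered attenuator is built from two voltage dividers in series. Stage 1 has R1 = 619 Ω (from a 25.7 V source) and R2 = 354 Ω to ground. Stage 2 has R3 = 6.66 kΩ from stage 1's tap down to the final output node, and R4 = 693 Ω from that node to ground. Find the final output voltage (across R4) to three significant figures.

V_out ≈ 0.855 V

Stage 2 presents R3+R4 = 7353 Ω as a load on stage 1's tap.
Stage 1's lower leg becomes R2‖(R3+R4) = 337.7 Ω, so V_mid = 25.7 × 337.7/956.7 = 9.072 V.
Stage 2 is itself unloaded: V_out = V_mid × R4/(R3+R4) = 9.072 × 693/7353 = 0.855 V.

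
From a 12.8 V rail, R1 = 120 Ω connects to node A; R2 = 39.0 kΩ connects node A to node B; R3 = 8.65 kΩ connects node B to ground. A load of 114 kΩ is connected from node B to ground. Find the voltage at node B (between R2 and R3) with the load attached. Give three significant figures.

V ≈ 2.18 V

At node B, R3 is in parallel with the load: R3‖R_L = 8040 Ω.
Below node A the resistance is R2 + (R3‖R_L) = 47040 Ω, so V_A = 12.8 × 47040/47160 = 12.77 V.
Then V_B = V_A × (R3‖R_L)/(R2 + R3‖R_L) = 12.77 × 8040/47040 = 2.18 V.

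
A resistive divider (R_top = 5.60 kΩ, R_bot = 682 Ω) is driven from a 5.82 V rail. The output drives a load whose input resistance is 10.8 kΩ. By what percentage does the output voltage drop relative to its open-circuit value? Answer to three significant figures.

5.33 %

The divider's output (Thévenin) resistance is R_top‖R_bot = 608.0 Ω.
Fractional drop under load = R_th/(R_th + R_L) = 608.0 / (608.0 + 10800) = 0.05329.
So the output falls by 5.33 %.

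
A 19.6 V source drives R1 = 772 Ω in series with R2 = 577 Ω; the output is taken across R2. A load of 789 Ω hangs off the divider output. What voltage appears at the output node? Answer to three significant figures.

V_out ≈ 5.91 V

The load sits in parallel with R2: R2‖R_L = (577 × 789) / (577 + 789) = 333.3 Ω.
V_out = 19.6 × 333.3 / (772 + 333.3) = 19.6 × 333.3/1105 = 5.91 V.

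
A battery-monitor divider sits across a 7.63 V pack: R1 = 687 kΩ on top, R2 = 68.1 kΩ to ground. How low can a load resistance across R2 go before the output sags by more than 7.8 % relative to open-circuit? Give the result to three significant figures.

R_L(min) ≈ 732 kΩ

Output resistance R_th = R1‖R2 = (687 × 68.1)/755.1 = 61.96 kΩ.
The fractional drop is R_th/(R_th + R_L); requiring this ≤ 0.0780 gives R_L ≥ R_th(1/0.0780 − 1) = 61.96 × 11.82 = 732 kΩ.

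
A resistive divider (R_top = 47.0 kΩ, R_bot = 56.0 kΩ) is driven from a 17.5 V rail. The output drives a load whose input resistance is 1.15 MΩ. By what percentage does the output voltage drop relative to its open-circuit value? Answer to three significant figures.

2.17 %

The divider's output (Thévenin) resistance is R_top‖R_bot = 25.55 kΩ.
Fractional drop under load = R_th/(R_th + R_L) = 25.55 / (25.55 + 1150) = 0.02174.
So the output falls by 2.17 %.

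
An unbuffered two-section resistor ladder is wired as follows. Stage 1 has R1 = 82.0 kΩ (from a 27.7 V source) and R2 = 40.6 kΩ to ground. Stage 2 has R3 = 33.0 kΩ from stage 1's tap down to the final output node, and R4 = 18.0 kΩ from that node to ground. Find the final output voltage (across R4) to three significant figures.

Stage 2 presents R3+R4 = 51.00 kΩ as a load on stage 1's tap.
Stage 1's lower leg becomes R2‖(R3+R4) = 22.60 kΩ, so V_mid = 27.7 × 22.60/104.6 = 5.986 V.
Stage 2 is itself unloaded: V_out = V_mid × R4/(R3+R4) = 5.986 × 18.0/51.00 = 2.11 V.

V_out ≈ 2.11 V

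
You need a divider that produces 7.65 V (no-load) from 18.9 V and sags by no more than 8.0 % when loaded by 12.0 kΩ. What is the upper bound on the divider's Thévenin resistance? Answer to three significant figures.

Loading drop = R_th/(R_th + R_L) ≤ 0.0800, so R_th ≤ R_L · ε/(1−ε) = 12.0 kΩ × 0.0800/0.9200 = 1.04 kΩ.

R_th ≤ 1.04 kΩ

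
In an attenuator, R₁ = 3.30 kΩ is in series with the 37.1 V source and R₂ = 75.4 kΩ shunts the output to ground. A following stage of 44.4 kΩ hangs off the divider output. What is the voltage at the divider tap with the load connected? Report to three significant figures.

V_out ≈ 33.2 V

The load sits in parallel with R₂: R₂‖R_L = (75.4 × 44.4) / (75.4 + 44.4) = 27.94 kΩ.
V_out = 37.1 × 27.94 / (3.30 + 27.94) = 37.1 × 27.94/31.24 = 33.2 V.
(Unloaded it would have been 35.5 V.)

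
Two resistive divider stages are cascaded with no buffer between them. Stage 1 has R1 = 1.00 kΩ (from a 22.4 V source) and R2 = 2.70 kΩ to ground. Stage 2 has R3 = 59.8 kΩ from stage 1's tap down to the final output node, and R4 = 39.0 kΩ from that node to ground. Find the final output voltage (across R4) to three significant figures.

Stage 2 presents R3+R4 = 98.80 kΩ as a load on stage 1's tap.
Stage 1's lower leg becomes R2‖(R3+R4) = 2.628 kΩ, so V_mid = 22.4 × 2.628/3.628 = 16.23 V.
Stage 2 is itself unloaded: V_out = V_mid × R4/(R3+R4) = 16.23 × 39.0/98.80 = 6.41 V.

V_out ≈ 6.41 V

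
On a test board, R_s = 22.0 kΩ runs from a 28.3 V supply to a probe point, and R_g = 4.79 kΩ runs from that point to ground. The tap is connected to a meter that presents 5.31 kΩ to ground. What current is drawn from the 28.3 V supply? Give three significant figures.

R_g‖R_L = 2.518 kΩ, so the source sees R_s + R_g‖R_L = 24.52 kΩ.
I = 28.3 V / 24.52 kΩ = 1.15 mA.

I ≈ 1.15 mA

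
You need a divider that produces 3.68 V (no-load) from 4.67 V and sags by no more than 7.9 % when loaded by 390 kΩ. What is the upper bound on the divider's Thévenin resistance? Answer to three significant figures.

Loading drop = R_th/(R_th + R_L) ≤ 0.0790, so R_th ≤ R_L · ε/(1−ε) = 390 kΩ × 0.0790/0.9210 = 33.5 kΩ.

R_th ≤ 33.5 kΩ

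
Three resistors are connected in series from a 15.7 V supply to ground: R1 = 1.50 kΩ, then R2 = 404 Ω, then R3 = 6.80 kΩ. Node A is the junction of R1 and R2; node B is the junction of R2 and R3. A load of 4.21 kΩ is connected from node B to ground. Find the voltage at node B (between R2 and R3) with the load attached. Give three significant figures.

V ≈ 9.06 V

At node B, R3 is in parallel with the load: R3‖R_L = 2600 Ω.
Below node A the resistance is R2 + (R3‖R_L) = 3004 Ω, so V_A = 15.7 × 3004/4504 = 10.47 V.
Then V_B = V_A × (R3‖R_L)/(R2 + R3‖R_L) = 10.47 × 2600/3004 = 9.06 V.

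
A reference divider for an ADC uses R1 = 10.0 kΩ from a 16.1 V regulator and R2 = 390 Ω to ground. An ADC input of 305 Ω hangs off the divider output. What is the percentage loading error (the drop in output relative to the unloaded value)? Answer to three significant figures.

The divider's output (Thévenin) resistance is R1‖R2 = 375.4 Ω.
Fractional drop under load = R_th/(R_th + R_L) = 375.4 / (375.4 + 305) = 0.5517.
So the output falls by 55.2 %.

55.2 %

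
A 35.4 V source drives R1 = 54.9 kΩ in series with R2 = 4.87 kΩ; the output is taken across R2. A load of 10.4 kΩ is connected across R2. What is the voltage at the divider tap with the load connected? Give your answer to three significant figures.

The load sits in parallel with R2: R2‖R_L = (4.87 × 10.4) / (4.87 + 10.4) = 3.317 kΩ.
V_out = 35.4 × 3.317 / (54.9 + 3.317) = 35.4 × 3.317/58.22 = 2.02 V.

V_out ≈ 2.02 V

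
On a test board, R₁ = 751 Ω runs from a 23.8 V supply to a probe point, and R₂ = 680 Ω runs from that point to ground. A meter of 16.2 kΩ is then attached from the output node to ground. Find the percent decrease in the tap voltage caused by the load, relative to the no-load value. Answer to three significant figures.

The divider's output (Thévenin) resistance is R₁‖R₂ = 356.9 Ω.
Fractional drop under load = R_th/(R_th + R_L) = 356.9 / (356.9 + 16200) = 0.02155.
So the output falls by 2.16 %.

2.16 %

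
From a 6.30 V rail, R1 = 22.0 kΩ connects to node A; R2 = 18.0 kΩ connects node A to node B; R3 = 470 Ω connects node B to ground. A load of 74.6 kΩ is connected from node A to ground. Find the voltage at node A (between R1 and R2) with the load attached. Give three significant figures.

Below node A the series string R2+R3 = 18470 Ω sits in parallel with the 74600 Ω load: 14800 Ω.
V_A = 6.30 × 14800/(22000 + 14800) = 2.53 V.

V ≈ 2.53 V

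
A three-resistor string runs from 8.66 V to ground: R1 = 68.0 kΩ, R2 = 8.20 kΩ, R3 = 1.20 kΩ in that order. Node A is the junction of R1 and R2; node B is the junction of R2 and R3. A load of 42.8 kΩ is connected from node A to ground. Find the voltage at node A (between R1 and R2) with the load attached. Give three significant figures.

V ≈ 0.882 V

Below node A the series string R2+R3 = 9.400 kΩ sits in parallel with the 42.8 kΩ load: 7.707 kΩ.
V_A = 8.66 × 7.707/(68.0 + 7.707) = 0.882 V.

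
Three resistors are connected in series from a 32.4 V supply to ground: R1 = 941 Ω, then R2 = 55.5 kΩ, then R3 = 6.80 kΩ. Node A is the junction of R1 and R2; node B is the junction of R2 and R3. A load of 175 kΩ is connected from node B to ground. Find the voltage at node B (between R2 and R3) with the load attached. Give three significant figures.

At node B, R3 is in parallel with the load: R3‖R_L = 6546 Ω.
Below node A the resistance is R2 + (R3‖R_L) = 62050 Ω, so V_A = 32.4 × 62050/62990 = 31.92 V.
Then V_B = V_A × (R3‖R_L)/(R2 + R3‖R_L) = 31.92 × 6546/62050 = 3.37 V.

V ≈ 3.37 V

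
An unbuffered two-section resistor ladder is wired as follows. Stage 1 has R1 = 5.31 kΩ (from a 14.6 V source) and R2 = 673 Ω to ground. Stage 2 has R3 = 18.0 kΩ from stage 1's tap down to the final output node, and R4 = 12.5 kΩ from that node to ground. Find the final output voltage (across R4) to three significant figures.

V_out ≈ 0.660 V

Stage 2 presents R3+R4 = 30500 Ω as a load on stage 1's tap.
Stage 1's lower leg becomes R2‖(R3+R4) = 658.5 Ω, so V_mid = 14.6 × 658.5/5968 = 1.611 V.
Stage 2 is itself unloaded: V_out = V_mid × R4/(R3+R4) = 1.611 × 12500/30500 = 0.660 V.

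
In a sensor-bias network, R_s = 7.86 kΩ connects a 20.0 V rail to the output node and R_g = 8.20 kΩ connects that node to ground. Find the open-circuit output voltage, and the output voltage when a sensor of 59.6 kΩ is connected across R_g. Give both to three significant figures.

Unloaded: 10.2 V; loaded: 9.57 V

Open-circuit: V = 20.0 × 8.20/(7.86 + 8.20) = 10.2 V.
With the load, R_g becomes R_g‖R_L = 7.208 kΩ, so V = 20.0 × 7.208/15.07 = 9.57 V.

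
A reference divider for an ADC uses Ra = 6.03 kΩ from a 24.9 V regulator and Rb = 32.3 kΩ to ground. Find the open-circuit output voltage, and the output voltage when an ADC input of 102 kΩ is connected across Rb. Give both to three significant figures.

Unloaded: 21.0 V; loaded: 20.0 V

Open-circuit: V = 24.9 × 32.3/(6.03 + 32.3) = 21.0 V.
With the load, Rb becomes Rb‖R_L = 24.53 kΩ, so V = 24.9 × 24.53/30.56 = 20.0 V.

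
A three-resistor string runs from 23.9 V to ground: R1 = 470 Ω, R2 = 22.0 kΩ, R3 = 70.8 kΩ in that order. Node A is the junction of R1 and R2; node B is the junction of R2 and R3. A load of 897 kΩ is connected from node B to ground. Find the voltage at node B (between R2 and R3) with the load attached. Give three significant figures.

V ≈ 17.8 V

At node B, R3 is in parallel with the load: R3‖R_L = 65620 Ω.
Below node A the resistance is R2 + (R3‖R_L) = 87620 Ω, so V_A = 23.9 × 87620/88090 = 23.77 V.
Then V_B = V_A × (R3‖R_L)/(R2 + R3‖R_L) = 23.77 × 65620/87620 = 17.8 V.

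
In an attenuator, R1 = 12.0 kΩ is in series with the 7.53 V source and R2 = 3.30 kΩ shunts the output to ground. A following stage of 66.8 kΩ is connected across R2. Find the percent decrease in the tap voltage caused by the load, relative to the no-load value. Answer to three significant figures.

3.73 %

The divider's output (Thévenin) resistance is R1‖R2 = 2.588 kΩ.
Fractional drop under load = R_th/(R_th + R_L) = 2.588 / (2.588 + 66.8) = 0.03730.
So the output falls by 3.73 %.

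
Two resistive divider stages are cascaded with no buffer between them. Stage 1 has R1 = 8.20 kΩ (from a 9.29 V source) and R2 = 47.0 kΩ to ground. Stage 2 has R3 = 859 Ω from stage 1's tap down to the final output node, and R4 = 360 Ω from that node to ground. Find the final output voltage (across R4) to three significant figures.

Stage 2 presents R3+R4 = 1219 Ω as a load on stage 1's tap.
Stage 1's lower leg becomes R2‖(R3+R4) = 1188 Ω, so V_mid = 9.29 × 1188/9388 = 1.176 V.
Stage 2 is itself unloaded: V_out = V_mid × R4/(R3+R4) = 1.176 × 360/1219 = 0.347 V.

V_out ≈ 0.347 V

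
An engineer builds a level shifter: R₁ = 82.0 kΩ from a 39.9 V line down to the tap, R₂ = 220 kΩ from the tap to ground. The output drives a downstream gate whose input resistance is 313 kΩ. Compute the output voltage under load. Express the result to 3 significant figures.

V_out ≈ 24.4 V

The load sits in parallel with R₂: R₂‖R_L = (220 × 313) / (220 + 313) = 129.2 kΩ.
V_out = 39.9 × 129.2 / (82.0 + 129.2) = 39.9 × 129.2/211.2 = 24.4 V.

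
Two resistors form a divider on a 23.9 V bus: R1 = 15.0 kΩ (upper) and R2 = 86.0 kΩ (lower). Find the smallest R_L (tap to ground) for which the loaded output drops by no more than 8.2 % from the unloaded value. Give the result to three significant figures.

R_L(min) ≈ 143 kΩ

Output resistance R_th = R1‖R2 = (15.0 × 86.0)/101.0 = 12.77 kΩ.
The fractional drop is R_th/(R_th + R_L); requiring this ≤ 0.0820 gives R_L ≥ R_th(1/0.0820 − 1) = 12.77 × 11.20 = 143 kΩ.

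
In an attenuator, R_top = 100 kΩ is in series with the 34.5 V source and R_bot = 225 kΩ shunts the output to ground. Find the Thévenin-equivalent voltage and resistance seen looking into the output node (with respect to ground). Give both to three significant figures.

V_th = 23.9 V, R_th = 69.2 kΩ

V_th is the open-circuit tap voltage: 34.5 × 225/(100 + 225) = 23.9 V.
With the supply zeroed, R_top and R_bot appear in parallel from the tap: R_th = R_top‖R_bot = (100 × 225)/325.0 = 69.2 kΩ.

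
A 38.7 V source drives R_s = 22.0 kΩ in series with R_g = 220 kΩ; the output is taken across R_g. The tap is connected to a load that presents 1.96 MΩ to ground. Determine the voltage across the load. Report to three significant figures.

V_out ≈ 34.8 V

The load sits in parallel with R_g: R_g‖R_L = (220 × 1960) / (220 + 1960) = 197.8 kΩ.
V_out = 38.7 × 197.8 / (22.0 + 197.8) = 38.7 × 197.8/219.8 = 34.8 V.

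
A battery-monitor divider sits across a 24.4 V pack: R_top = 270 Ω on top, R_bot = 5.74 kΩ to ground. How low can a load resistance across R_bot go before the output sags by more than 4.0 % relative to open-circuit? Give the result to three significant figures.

Output resistance R_th = R_top‖R_bot = (270 × 5740)/6010 = 257.9 Ω.
The fractional drop is R_th/(R_th + R_L); requiring this ≤ 0.0400 gives R_L ≥ R_th(1/0.0400 − 1) = 257.9 × 24.00 = 6.19 kΩ.

R_L(min) ≈ 6.19 kΩ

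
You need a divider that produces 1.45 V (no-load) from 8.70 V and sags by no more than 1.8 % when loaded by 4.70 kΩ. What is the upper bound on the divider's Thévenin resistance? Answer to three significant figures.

R_th ≤ 86.2 Ω

Loading drop = R_th/(R_th + R_L) ≤ 0.0180, so R_th ≤ R_L · ε/(1−ε) = 4.70 kΩ × 0.0180/0.9820 = 86.2 Ω.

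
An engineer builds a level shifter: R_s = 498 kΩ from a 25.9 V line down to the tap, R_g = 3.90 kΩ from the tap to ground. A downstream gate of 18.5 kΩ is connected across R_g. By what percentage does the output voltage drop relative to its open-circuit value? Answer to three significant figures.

Unloaded V = 25.9 × 3.90/501.9 = 0.2013 V.
Loaded: R_g‖R_L = 3.221 kΩ, giving V = 25.9 × 3.221/501.2 = 0.1664 V.
Drop = (0.2013 − 0.1664) / 0.2013 = 17.3 %.

17.3 %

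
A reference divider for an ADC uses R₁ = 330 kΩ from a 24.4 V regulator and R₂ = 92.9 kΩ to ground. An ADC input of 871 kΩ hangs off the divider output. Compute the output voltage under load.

V_out ≈ 4.95 V

The load sits in parallel with R₂: R₂‖R_L = (92.9 × 871) / (92.9 + 871) = 83.95 kΩ.
V_out = 24.4 × 83.95 / (330 + 83.95) = 24.4 × 83.95/413.9 = 4.95 V.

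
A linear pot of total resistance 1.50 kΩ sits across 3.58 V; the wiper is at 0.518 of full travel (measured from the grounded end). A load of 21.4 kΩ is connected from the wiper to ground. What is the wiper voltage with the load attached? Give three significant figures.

The wiper splits the pot into (1−α)R = 723.0 Ω above and αR = 777.0 Ω below.
Lower section ‖ load = 749.8 Ω.
V_wiper = 3.58 × 749.8/(723.0 + 749.8) = 1.82 V.

V ≈ 1.82 V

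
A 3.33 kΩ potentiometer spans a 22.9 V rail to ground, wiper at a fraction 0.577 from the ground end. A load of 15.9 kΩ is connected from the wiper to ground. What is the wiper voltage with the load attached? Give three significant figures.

The wiper splits the pot into (1−α)R = 1.409 kΩ above and αR = 1.921 kΩ below.
Lower section ‖ load = 1.714 kΩ.
V_wiper = 22.9 × 1.714/(1.409 + 1.714) = 12.6 V.

V ≈ 12.6 V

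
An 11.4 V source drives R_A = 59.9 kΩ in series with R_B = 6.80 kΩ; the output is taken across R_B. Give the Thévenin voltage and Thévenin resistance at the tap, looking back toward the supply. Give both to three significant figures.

V_th = 1.16 V, R_th = 6.11 kΩ

V_th is the open-circuit tap voltage: 11.4 × 6.80/(59.9 + 6.80) = 1.16 V.
With the supply zeroed, R_A and R_B appear in parallel from the tap: R_th = R_A‖R_B = (59.9 × 6.80)/66.70 = 6.11 kΩ.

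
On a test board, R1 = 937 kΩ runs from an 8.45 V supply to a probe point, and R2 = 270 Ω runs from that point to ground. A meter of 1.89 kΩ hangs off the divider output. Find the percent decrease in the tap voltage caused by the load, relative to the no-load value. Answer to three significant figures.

12.5 %

Unloaded V = 8.45 × 270/937300 = 0.0024342 V.
Loaded: R2‖R_L = 236.2 Ω, giving V = 8.45 × 236.2/937200 = 0.0021300 V.
Drop = (0.0024342 − 0.0021300) / 0.0024342 = 12.5 %.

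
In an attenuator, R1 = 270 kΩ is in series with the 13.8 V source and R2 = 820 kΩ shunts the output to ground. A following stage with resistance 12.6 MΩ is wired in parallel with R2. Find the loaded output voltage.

V_out ≈ 10.2 V

The load sits in parallel with R2: R2‖R_L = (820 × 12600) / (820 + 12600) = 769.9 kΩ.
V_out = 13.8 × 769.9 / (270 + 769.9) = 13.8 × 769.9/1040 = 10.2 V.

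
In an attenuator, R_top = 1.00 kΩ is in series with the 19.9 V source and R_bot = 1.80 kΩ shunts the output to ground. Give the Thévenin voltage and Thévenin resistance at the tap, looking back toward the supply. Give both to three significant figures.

V_th is the open-circuit tap voltage: 19.9 × 1.80/(1.00 + 1.80) = 12.8 V.
With the supply zeroed, R_top and R_bot appear in parallel from the tap: R_th = R_top‖R_bot = (1.00 × 1.80)/2.800 = 643 Ω.

V_th = 12.8 V, R_th = 643 Ω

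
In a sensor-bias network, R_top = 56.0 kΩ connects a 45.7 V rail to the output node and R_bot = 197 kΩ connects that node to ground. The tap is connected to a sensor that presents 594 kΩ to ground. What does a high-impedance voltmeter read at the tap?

The load sits in parallel with R_bot: R_bot‖R_L = (197 × 594) / (197 + 594) = 147.9 kΩ.
V_out = 45.7 × 147.9 / (56.0 + 147.9) = 45.7 × 147.9/203.9 = 33.2 V.
(Unloaded it would have been 35.6 V.)

V_out ≈ 33.2 V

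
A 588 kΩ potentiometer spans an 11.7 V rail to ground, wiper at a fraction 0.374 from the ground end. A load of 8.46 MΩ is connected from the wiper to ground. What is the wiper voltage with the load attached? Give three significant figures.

The wiper splits the pot into (1−α)R = 368.1 kΩ above and αR = 219.9 kΩ below.
Lower section ‖ load = 214.3 kΩ.
V_wiper = 11.7 × 214.3/(368.1 + 214.3) = 4.31 V.

V ≈ 4.31 V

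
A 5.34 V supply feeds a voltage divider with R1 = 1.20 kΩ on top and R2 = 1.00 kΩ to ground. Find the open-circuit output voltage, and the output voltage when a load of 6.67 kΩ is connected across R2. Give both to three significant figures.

Open-circuit: V = 5.34 × 1.00/(1.20 + 1.00) = 2.43 V.
With the load, R2 becomes R2‖R_L = 0.8696 kΩ, so V = 5.34 × 0.8696/2.070 = 2.24 V.

Unloaded: 2.43 V; loaded: 2.24 V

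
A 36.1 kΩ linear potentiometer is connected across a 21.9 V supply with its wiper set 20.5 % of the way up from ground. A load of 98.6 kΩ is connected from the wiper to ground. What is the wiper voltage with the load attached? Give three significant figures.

The wiper splits the pot into (1−α)R = 28.70 kΩ above and αR = 7.401 kΩ below.
Lower section ‖ load = 6.884 kΩ.
V_wiper = 21.9 × 6.884/(28.70 + 6.884) = 4.24 V.

V ≈ 4.24 V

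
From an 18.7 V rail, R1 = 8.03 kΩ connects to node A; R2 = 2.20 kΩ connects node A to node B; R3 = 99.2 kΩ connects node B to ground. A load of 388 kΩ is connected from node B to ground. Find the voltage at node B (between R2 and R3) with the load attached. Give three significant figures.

At node B, R3 is in parallel with the load: R3‖R_L = 79.00 kΩ.
Below node A the resistance is R2 + (R3‖R_L) = 81.20 kΩ, so V_A = 18.7 × 81.20/89.23 = 17.02 V.
Then V_B = V_A × (R3‖R_L)/(R2 + R3‖R_L) = 17.02 × 79.00/81.20 = 16.6 V.

V ≈ 16.6 V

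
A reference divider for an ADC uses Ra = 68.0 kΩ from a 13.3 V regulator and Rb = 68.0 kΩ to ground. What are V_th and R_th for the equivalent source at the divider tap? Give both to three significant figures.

V_th = 6.65 V, R_th = 34.0 kΩ

V_th is the open-circuit tap voltage: 13.3 × 68.0/(68.0 + 68.0) = 6.65 V.
With the supply zeroed, Ra and Rb appear in parallel from the tap: R_th = Ra‖Rb = (68.0 × 68.0)/136.0 = 34.0 kΩ.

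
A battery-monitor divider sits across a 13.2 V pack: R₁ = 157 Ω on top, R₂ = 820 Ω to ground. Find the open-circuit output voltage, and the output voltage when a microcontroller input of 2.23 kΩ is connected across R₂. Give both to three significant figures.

Open-circuit: V = 13.2 × 820/(157 + 820) = 11.1 V.
With the load, R₂ becomes R₂‖R_L = 599.5 Ω, so V = 13.2 × 599.5/756.5 = 10.5 V.

Unloaded: 11.1 V; loaded: 10.5 V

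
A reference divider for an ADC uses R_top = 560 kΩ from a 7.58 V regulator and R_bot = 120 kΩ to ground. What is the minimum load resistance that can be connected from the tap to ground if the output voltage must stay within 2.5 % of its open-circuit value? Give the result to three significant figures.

Output resistance R_th = R_top‖R_bot = (560 × 120)/680.0 = 98.82 kΩ.
The fractional drop is R_th/(R_th + R_L); requiring this ≤ 0.0250 gives R_L ≥ R_th(1/0.0250 − 1) = 98.82 × 39.00 = 3.85 MΩ.

R_L(min) ≈ 3.85 MΩ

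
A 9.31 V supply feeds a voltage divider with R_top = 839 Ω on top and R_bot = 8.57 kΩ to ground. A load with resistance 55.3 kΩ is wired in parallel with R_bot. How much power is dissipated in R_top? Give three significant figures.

Total resistance from the source is R_top + (R_bot‖R_L) = 8259 Ω, so I = 9.31/8259 Ω = 1.127 mA.
P = I²·R_top = (1.127 mA)² × 839 Ω = 1.07 mW.

P ≈ 1.07 mW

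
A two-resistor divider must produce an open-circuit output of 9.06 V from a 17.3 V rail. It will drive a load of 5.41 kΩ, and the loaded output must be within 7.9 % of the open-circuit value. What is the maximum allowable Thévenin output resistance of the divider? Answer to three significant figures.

R_th ≤ 464 Ω

Loading drop = R_th/(R_th + R_L) ≤ 0.0790, so R_th ≤ R_L · ε/(1−ε) = 5.41 kΩ × 0.0790/0.9210 = 464 Ω.
(Any R1, R2 with R2/(R1+R2) = 0.524 and R1‖R2 ≤ 464 Ω will meet the spec.)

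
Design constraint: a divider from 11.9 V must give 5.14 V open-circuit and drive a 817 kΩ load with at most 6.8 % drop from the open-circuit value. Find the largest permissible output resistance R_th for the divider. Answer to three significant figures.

Loading drop = R_th/(R_th + R_L) ≤ 0.0680, so R_th ≤ R_L · ε/(1−ε) = 817 kΩ × 0.0680/0.9320 = 59.6 kΩ.

R_th ≤ 59.6 kΩ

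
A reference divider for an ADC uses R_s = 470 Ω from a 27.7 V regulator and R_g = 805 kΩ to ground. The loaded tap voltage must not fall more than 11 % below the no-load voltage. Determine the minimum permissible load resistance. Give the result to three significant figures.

Output resistance R_th = R_s‖R_g = (470 × 805000)/805500 = 469.7 Ω.
The fractional drop is R_th/(R_th + R_L); requiring this ≤ 0.110 gives R_L ≥ R_th(1/0.110 − 1) = 469.7 × 8.091 = 3.80 kΩ.

R_L(min) ≈ 3.80 kΩ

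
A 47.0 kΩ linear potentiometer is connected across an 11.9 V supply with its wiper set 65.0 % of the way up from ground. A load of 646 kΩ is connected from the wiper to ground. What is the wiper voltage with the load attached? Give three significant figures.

V ≈ 7.61 V

The wiper splits the pot into (1−α)R = 16.45 kΩ above and αR = 30.55 kΩ below.
Lower section ‖ load = 29.17 kΩ.
V_wiper = 11.9 × 29.17/(16.45 + 29.17) = 7.61 V.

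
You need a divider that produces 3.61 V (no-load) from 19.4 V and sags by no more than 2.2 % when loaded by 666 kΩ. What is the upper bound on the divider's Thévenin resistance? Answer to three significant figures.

Loading drop = R_th/(R_th + R_L) ≤ 0.0220, so R_th ≤ R_L · ε/(1−ε) = 666 kΩ × 0.0220/0.9780 = 15.0 kΩ.
(Any R1, R2 with R2/(R1+R2) = 0.186 and R1‖R2 ≤ 15.0 kΩ will meet the spec.)

R_th ≤ 15.0 kΩ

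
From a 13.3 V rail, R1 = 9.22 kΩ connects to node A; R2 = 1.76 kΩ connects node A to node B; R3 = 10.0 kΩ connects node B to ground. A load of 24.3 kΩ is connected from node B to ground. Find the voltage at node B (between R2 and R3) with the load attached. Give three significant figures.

V ≈ 5.22 V

At node B, R3 is in parallel with the load: R3‖R_L = 7.085 kΩ.
Below node A the resistance is R2 + (R3‖R_L) = 8.845 kΩ, so V_A = 13.3 × 8.845/18.06 = 6.512 V.
Then V_B = V_A × (R3‖R_L)/(R2 + R3‖R_L) = 6.512 × 7.085/8.845 = 5.22 V.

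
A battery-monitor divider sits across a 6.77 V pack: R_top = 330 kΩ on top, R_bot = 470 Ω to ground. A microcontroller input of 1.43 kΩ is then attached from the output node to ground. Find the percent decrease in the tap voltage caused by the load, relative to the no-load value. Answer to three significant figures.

24.7 %

The divider's output (Thévenin) resistance is R_top‖R_bot = 469.3 Ω.
Fractional drop under load = R_th/(R_th + R_L) = 469.3 / (469.3 + 1430) = 0.2471.
So the output falls by 24.7 %.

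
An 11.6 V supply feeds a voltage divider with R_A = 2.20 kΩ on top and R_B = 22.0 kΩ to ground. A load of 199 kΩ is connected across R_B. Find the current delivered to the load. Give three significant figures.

R_B‖R_L = 19.81 kΩ; V_out = 11.6 × 19.81/22.01 = 10.44 V.
I_L = V_out / R_L = 10.44 / 199 kΩ = 0.0525 mA.

I_L ≈ 0.0525 mA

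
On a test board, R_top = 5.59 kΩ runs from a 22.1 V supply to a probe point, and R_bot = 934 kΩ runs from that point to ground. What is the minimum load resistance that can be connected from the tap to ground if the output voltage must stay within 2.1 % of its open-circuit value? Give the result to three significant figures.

R_L(min) ≈ 259 kΩ

Output resistance R_th = R_top‖R_bot = (5.59 × 934)/939.6 = 5.557 kΩ.
The fractional drop is R_th/(R_th + R_L); requiring this ≤ 0.0210 gives R_L ≥ R_th(1/0.0210 − 1) = 5.557 × 46.62 = 259 kΩ.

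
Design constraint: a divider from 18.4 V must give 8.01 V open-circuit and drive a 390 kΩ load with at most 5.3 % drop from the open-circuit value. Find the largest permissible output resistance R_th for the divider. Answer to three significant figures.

Loading drop = R_th/(R_th + R_L) ≤ 0.0530, so R_th ≤ R_L · ε/(1−ε) = 390 kΩ × 0.0530/0.9470 = 21.8 kΩ.

R_th ≤ 21.8 kΩ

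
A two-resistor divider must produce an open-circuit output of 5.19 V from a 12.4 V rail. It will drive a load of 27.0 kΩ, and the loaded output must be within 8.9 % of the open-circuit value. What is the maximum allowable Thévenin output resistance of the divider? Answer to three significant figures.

R_th ≤ 2.64 kΩ

Loading drop = R_th/(R_th + R_L) ≤ 0.0890, so R_th ≤ R_L · ε/(1−ε) = 27.0 kΩ × 0.0890/0.9110 = 2.64 kΩ.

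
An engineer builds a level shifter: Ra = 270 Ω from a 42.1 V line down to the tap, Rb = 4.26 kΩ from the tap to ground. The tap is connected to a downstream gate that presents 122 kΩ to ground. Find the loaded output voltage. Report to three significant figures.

The load sits in parallel with Rb: Rb‖R_L = (4260 × 122000) / (4260 + 122000) = 4116 Ω.
V_out = 42.1 × 4116 / (270 + 4116) = 42.1 × 4116/4386 = 39.5 V.

V_out ≈ 39.5 V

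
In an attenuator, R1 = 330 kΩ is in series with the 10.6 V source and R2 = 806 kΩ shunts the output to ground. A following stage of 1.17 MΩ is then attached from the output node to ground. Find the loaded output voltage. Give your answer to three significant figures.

V_out ≈ 6.27 V

The load sits in parallel with R2: R2‖R_L = (806 × 1170) / (806 + 1170) = 477.2 kΩ.
V_out = 10.6 × 477.2 / (330 + 477.2) = 10.6 × 477.2/807.2 = 6.27 V.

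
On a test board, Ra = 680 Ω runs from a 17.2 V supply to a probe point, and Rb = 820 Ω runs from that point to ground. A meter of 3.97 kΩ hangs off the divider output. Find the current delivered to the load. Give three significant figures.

I_L ≈ 2.17 mA

Rb‖R_L = 679.6 Ω; V_out = 17.2 × 679.6/1360 = 8.598 V.
I_L = V_out / R_L = 8.598 / 3.97 kΩ = 2.17 mA.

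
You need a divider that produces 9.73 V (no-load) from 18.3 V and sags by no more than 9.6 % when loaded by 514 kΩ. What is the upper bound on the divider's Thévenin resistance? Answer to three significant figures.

Loading drop = R_th/(R_th + R_L) ≤ 0.0960, so R_th ≤ R_L · ε/(1−ε) = 514 kΩ × 0.0960/0.9040 = 54.6 kΩ.
(Any R1, R2 with R2/(R1+R2) = 0.532 and R1‖R2 ≤ 54.6 kΩ will meet the spec.)

R_th ≤ 54.6 kΩ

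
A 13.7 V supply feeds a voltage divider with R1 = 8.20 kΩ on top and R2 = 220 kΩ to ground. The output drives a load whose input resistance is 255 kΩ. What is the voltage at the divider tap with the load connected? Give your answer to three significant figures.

V_out ≈ 12.8 V

The load sits in parallel with R2: R2‖R_L = (220 × 255) / (220 + 255) = 118.1 kΩ.
V_out = 13.7 × 118.1 / (8.20 + 118.1) = 13.7 × 118.1/126.3 = 12.8 V.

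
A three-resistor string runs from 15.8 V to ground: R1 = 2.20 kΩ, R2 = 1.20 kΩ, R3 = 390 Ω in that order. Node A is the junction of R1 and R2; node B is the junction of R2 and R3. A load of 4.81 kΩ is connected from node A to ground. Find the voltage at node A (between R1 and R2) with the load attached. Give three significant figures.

Below node A the series string R2+R3 = 1590 Ω sits in parallel with the 4810 Ω load: 1195 Ω.
V_A = 15.8 × 1195/(2200 + 1195) = 5.56 V.

V ≈ 5.56 V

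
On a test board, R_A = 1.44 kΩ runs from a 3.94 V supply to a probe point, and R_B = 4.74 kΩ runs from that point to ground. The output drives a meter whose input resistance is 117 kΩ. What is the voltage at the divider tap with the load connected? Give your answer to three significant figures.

The load sits in parallel with R_B: R_B‖R_L = (4.74 × 117) / (4.74 + 117) = 4.555 kΩ.
V_out = 3.94 × 4.555 / (1.44 + 4.555) = 3.94 × 4.555/5.995 = 2.99 V.

V_out ≈ 2.99 V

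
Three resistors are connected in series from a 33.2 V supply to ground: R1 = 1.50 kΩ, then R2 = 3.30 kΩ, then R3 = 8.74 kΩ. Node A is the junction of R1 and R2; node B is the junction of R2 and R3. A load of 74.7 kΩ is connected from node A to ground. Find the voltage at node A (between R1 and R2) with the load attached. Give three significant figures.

V ≈ 29.0 V

Below node A the series string R2+R3 = 12.04 kΩ sits in parallel with the 74.7 kΩ load: 10.37 kΩ.
V_A = 33.2 × 10.37/(1.50 + 10.37) = 29.0 V.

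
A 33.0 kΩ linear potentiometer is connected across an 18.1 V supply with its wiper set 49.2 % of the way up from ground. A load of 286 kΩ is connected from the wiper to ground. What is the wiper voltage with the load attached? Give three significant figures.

V ≈ 8.66 V

The wiper splits the pot into (1−α)R = 16.76 kΩ above and αR = 16.24 kΩ below.
Lower section ‖ load = 15.36 kΩ.
V_wiper = 18.1 × 15.36/(16.76 + 15.36) = 8.66 V.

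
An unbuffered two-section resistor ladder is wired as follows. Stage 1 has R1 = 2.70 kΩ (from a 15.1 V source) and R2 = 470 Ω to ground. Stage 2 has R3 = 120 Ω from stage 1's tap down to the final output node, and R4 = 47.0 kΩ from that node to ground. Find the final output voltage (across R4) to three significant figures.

V_out ≈ 2.21 V

Stage 2 presents R3+R4 = 47120 Ω as a load on stage 1's tap.
Stage 1's lower leg becomes R2‖(R3+R4) = 465.4 Ω, so V_mid = 15.1 × 465.4/3165 = 2.220 V.
Stage 2 is itself unloaded: V_out = V_mid × R4/(R3+R4) = 2.220 × 47000/47120 = 2.21 V.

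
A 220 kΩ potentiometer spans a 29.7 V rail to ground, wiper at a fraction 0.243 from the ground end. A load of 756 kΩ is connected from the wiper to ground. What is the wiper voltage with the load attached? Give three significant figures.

The wiper splits the pot into (1−α)R = 166.5 kΩ above and αR = 53.46 kΩ below.
Lower section ‖ load = 49.93 kΩ.
V_wiper = 29.7 × 49.93/(166.5 + 49.93) = 6.85 V.

V ≈ 6.85 V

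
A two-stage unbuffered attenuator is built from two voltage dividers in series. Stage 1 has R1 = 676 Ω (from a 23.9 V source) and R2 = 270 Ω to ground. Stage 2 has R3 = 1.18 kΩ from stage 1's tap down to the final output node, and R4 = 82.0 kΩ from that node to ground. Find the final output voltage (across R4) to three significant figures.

V_out ≈ 6.71 V

Stage 2 presents R3+R4 = 83180 Ω as a load on stage 1's tap.
Stage 1's lower leg becomes R2‖(R3+R4) = 269.1 Ω, so V_mid = 23.9 × 269.1/945.1 = 6.806 V.
Stage 2 is itself unloaded: V_out = V_mid × R4/(R3+R4) = 6.806 × 82000/83180 = 6.71 V.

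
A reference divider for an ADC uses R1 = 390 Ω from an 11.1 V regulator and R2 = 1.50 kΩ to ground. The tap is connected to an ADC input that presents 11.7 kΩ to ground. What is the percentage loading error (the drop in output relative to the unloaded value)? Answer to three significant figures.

2.58 %

The divider's output (Thévenin) resistance is R1‖R2 = 309.5 Ω.
Fractional drop under load = R_th/(R_th + R_L) = 309.5 / (309.5 + 11700) = 0.02577.
So the output falls by 2.58 %.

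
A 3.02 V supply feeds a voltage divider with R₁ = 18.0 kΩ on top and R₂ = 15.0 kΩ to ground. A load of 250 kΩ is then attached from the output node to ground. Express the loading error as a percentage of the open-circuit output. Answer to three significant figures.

The divider's output (Thévenin) resistance is R₁‖R₂ = 8.182 kΩ.
Fractional drop under load = R_th/(R_th + R_L) = 8.182 / (8.182 + 250) = 0.03169.
So the output falls by 3.17 %.

3.17 %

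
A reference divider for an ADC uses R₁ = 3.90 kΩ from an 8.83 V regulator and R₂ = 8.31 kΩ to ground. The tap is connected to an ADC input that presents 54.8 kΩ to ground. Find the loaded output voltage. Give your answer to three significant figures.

V_out ≈ 5.73 V

The load sits in parallel with R₂: R₂‖R_L = (8.31 × 54.8) / (8.31 + 54.8) = 7.216 kΩ.
V_out = 8.83 × 7.216 / (3.90 + 7.216) = 8.83 × 7.216/11.12 = 5.73 V.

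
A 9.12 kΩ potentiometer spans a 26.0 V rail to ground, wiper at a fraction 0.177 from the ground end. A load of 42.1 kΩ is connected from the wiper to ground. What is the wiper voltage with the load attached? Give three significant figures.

The wiper splits the pot into (1−α)R = 7.506 kΩ above and αR = 1.614 kΩ below.
Lower section ‖ load = 1.555 kΩ.
V_wiper = 26.0 × 1.555/(7.506 + 1.555) = 4.46 V.

V ≈ 4.46 V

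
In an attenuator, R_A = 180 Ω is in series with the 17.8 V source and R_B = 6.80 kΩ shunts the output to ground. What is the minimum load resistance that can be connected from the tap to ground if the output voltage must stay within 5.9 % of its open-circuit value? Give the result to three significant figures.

R_L(min) ≈ 2.80 kΩ

Output resistance R_th = R_A‖R_B = (180 × 6800)/6980 = 175.4 Ω.
The fractional drop is R_th/(R_th + R_L); requiring this ≤ 0.0590 gives R_L ≥ R_th(1/0.0590 − 1) = 175.4 × 15.95 = 2.80 kΩ.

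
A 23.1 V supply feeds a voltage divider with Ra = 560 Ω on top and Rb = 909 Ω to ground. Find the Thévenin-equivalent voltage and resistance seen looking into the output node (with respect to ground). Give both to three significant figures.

V_th = 14.3 V, R_th = 347 Ω

V_th is the open-circuit tap voltage: 23.1 × 909/(560 + 909) = 14.3 V.
With the supply zeroed, Ra and Rb appear in parallel from the tap: R_th = Ra‖Rb = (560 × 909)/1469 = 347 Ω.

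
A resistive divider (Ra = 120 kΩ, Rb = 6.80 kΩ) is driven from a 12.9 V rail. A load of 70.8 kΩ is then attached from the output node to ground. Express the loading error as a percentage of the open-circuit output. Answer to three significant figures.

Unloaded V = 12.9 × 6.80/126.8 = 0.69180 V.
Loaded: Rb‖R_L = 6.204 kΩ, giving V = 12.9 × 6.204/126.2 = 0.63416 V.
Drop = (0.69180 − 0.63416) / 0.69180 = 8.33 %.

8.33 %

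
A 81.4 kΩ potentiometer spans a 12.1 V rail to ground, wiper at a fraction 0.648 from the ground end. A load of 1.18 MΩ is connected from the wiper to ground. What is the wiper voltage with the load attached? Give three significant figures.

V ≈ 7.72 V

The wiper splits the pot into (1−α)R = 28.65 kΩ above and αR = 52.75 kΩ below.
Lower section ‖ load = 50.49 kΩ.
V_wiper = 12.1 × 50.49/(28.65 + 50.49) = 7.72 V.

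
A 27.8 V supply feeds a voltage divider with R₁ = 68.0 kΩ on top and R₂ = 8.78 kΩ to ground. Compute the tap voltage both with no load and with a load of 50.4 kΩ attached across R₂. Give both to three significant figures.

Unloaded: 3.18 V; loaded: 2.75 V

Open-circuit: V = 27.8 × 8.78/(68.0 + 8.78) = 3.18 V.
With the load, R₂ becomes R₂‖R_L = 7.477 kΩ, so V = 27.8 × 7.477/75.48 = 2.75 V.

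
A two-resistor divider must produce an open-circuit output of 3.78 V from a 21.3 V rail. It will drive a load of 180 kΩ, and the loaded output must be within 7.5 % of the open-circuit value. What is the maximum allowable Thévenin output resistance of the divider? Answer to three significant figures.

R_th ≤ 14.6 kΩ

Loading drop = R_th/(R_th + R_L) ≤ 0.0750, so R_th ≤ R_L · ε/(1−ε) = 180 kΩ × 0.0750/0.9250 = 14.6 kΩ.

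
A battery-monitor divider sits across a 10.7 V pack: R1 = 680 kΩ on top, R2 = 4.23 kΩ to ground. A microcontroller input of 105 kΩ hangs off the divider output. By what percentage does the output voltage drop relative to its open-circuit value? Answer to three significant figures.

3.85 %

The divider's output (Thévenin) resistance is R1‖R2 = 4.204 kΩ.
Fractional drop under load = R_th/(R_th + R_L) = 4.204 / (4.204 + 105) = 0.03850.
So the output falls by 3.85 %.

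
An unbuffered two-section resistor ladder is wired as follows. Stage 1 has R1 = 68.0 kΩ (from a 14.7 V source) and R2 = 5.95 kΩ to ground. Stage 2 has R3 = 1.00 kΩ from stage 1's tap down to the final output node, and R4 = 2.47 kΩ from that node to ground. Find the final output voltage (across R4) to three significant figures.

Stage 2 presents R3+R4 = 3.470 kΩ as a load on stage 1's tap.
Stage 1's lower leg becomes R2‖(R3+R4) = 2.192 kΩ, so V_mid = 14.7 × 2.192/70.19 = 0.4590 V.
Stage 2 is itself unloaded: V_out = V_mid × R4/(R3+R4) = 0.4590 × 2.47/3.470 = 0.327 V.

V_out ≈ 0.327 V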